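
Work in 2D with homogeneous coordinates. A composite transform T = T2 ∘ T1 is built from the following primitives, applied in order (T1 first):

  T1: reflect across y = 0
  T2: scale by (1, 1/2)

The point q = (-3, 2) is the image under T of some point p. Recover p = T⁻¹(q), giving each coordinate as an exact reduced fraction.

T1 = [1 0 0; 0 -1 0; 0 0 1]
T2·T1 = [1 0 0; 0 -1/2 0; 0 0 1]
det M = -1/2; M⁻¹ = [1 0 0; 0 -2 0; 0 0 1]
M⁻¹ · (-3, 2)ᵀ = (-3, -4)ᵀ

p = (-3, -4)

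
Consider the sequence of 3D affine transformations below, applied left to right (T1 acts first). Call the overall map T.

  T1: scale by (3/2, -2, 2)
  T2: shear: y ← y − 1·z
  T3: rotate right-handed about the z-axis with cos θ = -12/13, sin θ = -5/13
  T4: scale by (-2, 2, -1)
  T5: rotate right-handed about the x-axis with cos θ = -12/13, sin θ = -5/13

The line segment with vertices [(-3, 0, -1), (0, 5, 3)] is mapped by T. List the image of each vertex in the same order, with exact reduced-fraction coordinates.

T1 scale by (3/2, -2, 2): (-3, 0, -1) → (-9/2, 0, -2); (0, 5, 3) → (0, -10, 6)
T2 shear: y ← y − 1·z: (-9/2, 0, -2) → (-9/2, 2, -2); (0, -10, 6) → (0, -16, 6)
T3 rotate right-handed about the z-axis with cos θ = -12/13, sin θ = -5/13: (-9/2, 2, -2) → (64/13, -3/26, -2); (0, -16, 6) → (-80/13, 192/13, 6)
T4 scale by (-2, 2, -1): (64/13, -3/26, -2) → (-128/13, -3/13, 2); (-80/13, 192/13, 6) → (160/13, 384/13, -6)
T5 rotate right-handed about the x-axis with cos θ = -12/13, sin θ = -5/13: (-128/13, -3/13, 2) → (-128/13, 166/169, -297/169); (160/13, 384/13, -6) → (160/13, -4998/169, -984/169)

image vertices: (-128/13, 166/169, -297/169), (160/13, -4998/169, -984/169)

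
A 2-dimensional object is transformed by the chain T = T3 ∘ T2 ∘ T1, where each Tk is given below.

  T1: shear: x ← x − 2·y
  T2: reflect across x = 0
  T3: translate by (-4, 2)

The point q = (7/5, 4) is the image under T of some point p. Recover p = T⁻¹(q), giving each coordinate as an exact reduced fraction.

T1 = [1 -2 0; 0 1 0; 0 0 1]
T2·T1 = [-1 2 0; 0 1 0; 0 0 1]
T3·…·T1 = [-1 2 -4; 0 1 2; 0 0 1]
det M = -1; M⁻¹ = [-1 2 -8; 0 1 -2; 0 0 1]
M⁻¹ · (7/5, 4)ᵀ = (-7/5, 2)ᵀ

p = (-7/5, 2)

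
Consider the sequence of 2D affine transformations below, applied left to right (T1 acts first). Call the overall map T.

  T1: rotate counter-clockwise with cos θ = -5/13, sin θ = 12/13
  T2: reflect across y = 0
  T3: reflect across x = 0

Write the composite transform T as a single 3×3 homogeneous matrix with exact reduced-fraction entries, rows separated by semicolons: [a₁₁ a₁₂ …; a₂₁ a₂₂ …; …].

T = [5/13 12/13 0; -12/13 5/13 0; 0 0 1]

T1 = [-5/13 -12/13 0; 12/13 -5/13 0; 0 0 1]
T2·T1 = [-5/13 -12/13 0; -12/13 5/13 0; 0 0 1]
T3·…·T1 = [5/13 12/13 0; -12/13 5/13 0; 0 0 1]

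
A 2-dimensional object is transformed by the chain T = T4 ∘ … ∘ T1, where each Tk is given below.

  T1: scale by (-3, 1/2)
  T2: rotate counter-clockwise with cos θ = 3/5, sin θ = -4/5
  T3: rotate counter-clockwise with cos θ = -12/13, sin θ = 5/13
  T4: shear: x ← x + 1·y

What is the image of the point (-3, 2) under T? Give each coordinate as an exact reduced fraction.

T(p) = (344/65, 551/65)

T1 scale by (-3, 1/2): (-3, 2) → (9, 1)
T2 rotate counter-clockwise with cos θ = 3/5, sin θ = -4/5: (9, 1) → (31/5, -33/5)
T3 rotate counter-clockwise with cos θ = -12/13, sin θ = 5/13: (31/5, -33/5) → (-207/65, 551/65)
T4 shear: x ← x + 1·y: (-207/65, 551/65) → (344/65, 551/65)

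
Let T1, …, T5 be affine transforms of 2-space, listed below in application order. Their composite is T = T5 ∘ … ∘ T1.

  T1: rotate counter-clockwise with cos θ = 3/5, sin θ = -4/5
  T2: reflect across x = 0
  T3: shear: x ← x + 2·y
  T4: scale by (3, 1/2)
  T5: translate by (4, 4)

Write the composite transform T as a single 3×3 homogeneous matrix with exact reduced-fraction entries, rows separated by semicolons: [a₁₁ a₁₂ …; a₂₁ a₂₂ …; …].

T1 = [3/5 4/5 0; -4/5 3/5 0; 0 0 1]
T2·T1 = [-3/5 -4/5 0; -4/5 3/5 0; 0 0 1]
T3·…·T1 = [-11/5 2/5 0; -4/5 3/5 0; 0 0 1]
T4·…·T1 = [-33/5 6/5 0; -2/5 3/10 0; 0 0 1]
T5·…·T1 = [-33/5 6/5 4; -2/5 3/10 4; 0 0 1]

T = [-33/5 6/5 4; -2/5 3/10 4; 0 0 1]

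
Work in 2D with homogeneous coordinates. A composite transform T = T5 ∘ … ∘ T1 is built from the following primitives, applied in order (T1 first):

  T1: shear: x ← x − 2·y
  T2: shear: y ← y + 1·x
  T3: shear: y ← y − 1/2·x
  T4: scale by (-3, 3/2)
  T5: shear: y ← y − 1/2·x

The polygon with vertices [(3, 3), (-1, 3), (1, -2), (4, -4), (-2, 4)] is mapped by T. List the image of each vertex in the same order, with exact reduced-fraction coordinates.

image vertices: (9, -9/4), (21, -45/4), (-15, 33/4), (-36, 21), (30, -33/2)

T1 shear: x ← x − 2·y: (3, 3) → (-3, 3); (-1, 3) → (-7, 3); (1, -2) → (5, -2); (4, -4) → (12, -4); (-2, 4) → (-10, 4)
T2 shear: y ← y + 1·x: (-3, 3) → (-3, 0); (-7, 3) → (-7, -4); (5, -2) → (5, 3); (12, -4) → (12, 8); (-10, 4) → (-10, -6)
T3 shear: y ← y − 1/2·x: (-3, 0) → (-3, 3/2); (-7, -4) → (-7, -1/2); (5, 3) → (5, 1/2); (12, 8) → (12, 2); (-10, -6) → (-10, -1)
T4 scale by (-3, 3/2): (-3, 3/2) → (9, 9/4); (-7, -1/2) → (21, -3/4); (5, 1/2) → (-15, 3/4); (12, 2) → (-36, 3); (-10, -1) → (30, -3/2)
T5 shear: y ← y − 1/2·x: (9, 9/4) → (9, -9/4); (21, -3/4) → (21, -45/4); (-15, 3/4) → (-15, 33/4); (-36, 3) → (-36, 21); (30, -3/2) → (30, -33/2)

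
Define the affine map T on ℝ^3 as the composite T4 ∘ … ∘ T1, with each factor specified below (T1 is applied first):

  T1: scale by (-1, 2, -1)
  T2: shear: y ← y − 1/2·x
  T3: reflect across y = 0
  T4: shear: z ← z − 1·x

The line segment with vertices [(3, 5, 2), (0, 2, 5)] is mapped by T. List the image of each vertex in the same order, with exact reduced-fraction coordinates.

image vertices: (-3, -23/2, 1), (0, -4, -5)

T1 scale by (-1, 2, -1): (3, 5, 2) → (-3, 10, -2); (0, 2, 5) → (0, 4, -5)
T2 shear: y ← y − 1/2·x: (-3, 10, -2) → (-3, 23/2, -2); (0, 4, -5) → (0, 4, -5)
T3 reflect across y = 0: (-3, 23/2, -2) → (-3, -23/2, -2); (0, 4, -5) → (0, -4, -5)
T4 shear: z ← z − 1·x: (-3, -23/2, -2) → (-3, -23/2, 1); (0, -4, -5) → (0, -4, -5)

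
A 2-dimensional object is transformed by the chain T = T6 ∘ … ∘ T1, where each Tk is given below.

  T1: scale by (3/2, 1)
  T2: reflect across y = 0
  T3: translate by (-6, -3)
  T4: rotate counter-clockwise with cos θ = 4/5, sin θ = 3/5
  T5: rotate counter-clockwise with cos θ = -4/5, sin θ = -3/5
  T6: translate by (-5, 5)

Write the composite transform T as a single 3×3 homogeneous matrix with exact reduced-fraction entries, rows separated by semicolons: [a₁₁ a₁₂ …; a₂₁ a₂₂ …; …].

T = [-21/50 -24/25 -31/5; -36/25 7/25 58/5; 0 0 1]

T1 = [3/2 0 0; 0 1 0; 0 0 1]
T2·T1 = [3/2 0 0; 0 -1 0; 0 0 1]
T3·…·T1 = [3/2 0 -6; 0 -1 -3; 0 0 1]
T4·…·T1 = [6/5 3/5 -3; 9/10 -4/5 -6; 0 0 1]
T5·…·T1 = [-21/50 -24/25 -6/5; -36/25 7/25 33/5; 0 0 1]
T6·…·T1 = [-21/50 -24/25 -31/5; -36/25 7/25 58/5; 0 0 1]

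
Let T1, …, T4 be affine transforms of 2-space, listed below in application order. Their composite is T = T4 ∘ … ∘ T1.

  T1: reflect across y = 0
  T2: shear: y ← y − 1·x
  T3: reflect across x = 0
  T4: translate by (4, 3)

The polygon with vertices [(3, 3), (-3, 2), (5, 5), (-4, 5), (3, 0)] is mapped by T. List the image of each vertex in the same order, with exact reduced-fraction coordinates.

T1 reflect across y = 0: (3, 3) → (3, -3); (-3, 2) → (-3, -2); (5, 5) → (5, -5); (-4, 5) → (-4, -5); (3, 0) → (3, 0)
T2 shear: y ← y − 1·x: (3, -3) → (3, -6); (-3, -2) → (-3, 1); (5, -5) → (5, -10); (-4, -5) → (-4, -1); (3, 0) → (3, -3)
T3 reflect across x = 0: (3, -6) → (-3, -6); (-3, 1) → (3, 1); (5, -10) → (-5, -10); (-4, -1) → (4, -1); (3, -3) → (-3, -3)
T4 translate by (4, 3): (-3, -6) → (1, -3); (3, 1) → (7, 4); (-5, -10) → (-1, -7); (4, -1) → (8, 2); (-3, -3) → (1, 0)

image vertices: (1, -3), (7, 4), (-1, -7), (8, 2), (1, 0)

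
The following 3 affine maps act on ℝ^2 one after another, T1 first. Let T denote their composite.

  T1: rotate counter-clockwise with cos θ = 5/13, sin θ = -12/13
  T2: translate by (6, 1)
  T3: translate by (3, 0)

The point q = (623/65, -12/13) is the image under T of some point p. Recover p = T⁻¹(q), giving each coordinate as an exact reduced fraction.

p = (2, -1/5)

T1 = [5/13 12/13 0; -12/13 5/13 0; 0 0 1]
T2·T1 = [5/13 12/13 6; -12/13 5/13 1; 0 0 1]
T3·…·T1 = [5/13 12/13 9; -12/13 5/13 1; 0 0 1]
det M = 1; M⁻¹ = [5/13 -12/13 -33/13; 12/13 5/13 -113/13; 0 0 1]
M⁻¹ · (623/65, -12/13)ᵀ = (2, -1/5)ᵀ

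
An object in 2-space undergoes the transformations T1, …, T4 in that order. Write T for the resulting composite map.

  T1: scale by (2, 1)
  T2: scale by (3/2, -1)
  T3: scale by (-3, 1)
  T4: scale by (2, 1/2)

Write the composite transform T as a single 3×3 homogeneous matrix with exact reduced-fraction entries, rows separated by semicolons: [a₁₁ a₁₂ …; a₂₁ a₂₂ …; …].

T = [-18 0 0; 0 -1/2 0; 0 0 1]

T1 = [2 0 0; 0 1 0; 0 0 1]
T2·T1 = [3 0 0; 0 -1 0; 0 0 1]
T3·…·T1 = [-9 0 0; 0 -1 0; 0 0 1]
T4·…·T1 = [-18 0 0; 0 -1/2 0; 0 0 1]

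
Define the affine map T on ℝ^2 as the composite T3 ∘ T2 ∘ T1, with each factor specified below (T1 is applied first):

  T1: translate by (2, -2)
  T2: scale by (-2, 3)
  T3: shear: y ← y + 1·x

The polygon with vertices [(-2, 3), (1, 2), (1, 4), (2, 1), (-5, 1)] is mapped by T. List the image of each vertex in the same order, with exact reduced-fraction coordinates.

image vertices: (0, 3), (-6, -6), (-6, 0), (-8, -11), (6, 3)

T1 translate by (2, -2): (-2, 3) → (0, 1); (1, 2) → (3, 0); (1, 4) → (3, 2); (2, 1) → (4, -1); (-5, 1) → (-3, -1)
T2 scale by (-2, 3): (0, 1) → (0, 3); (3, 0) → (-6, 0); (3, 2) → (-6, 6); (4, -1) → (-8, -3); (-3, -1) → (6, -3)
T3 shear: y ← y + 1·x: (0, 3) → (0, 3); (-6, 0) → (-6, -6); (-6, 6) → (-6, 0); (-8, -3) → (-8, -11); (6, -3) → (6, 3)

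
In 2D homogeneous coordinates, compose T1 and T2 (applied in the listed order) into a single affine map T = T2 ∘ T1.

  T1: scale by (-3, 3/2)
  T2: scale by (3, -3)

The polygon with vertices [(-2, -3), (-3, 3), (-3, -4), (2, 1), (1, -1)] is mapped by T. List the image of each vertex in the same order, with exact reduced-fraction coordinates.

image vertices: (18, 27/2), (27, -27/2), (27, 18), (-18, -9/2), (-9, 9/2)

T1 scale by (-3, 3/2): (-2, -3) → (6, -9/2); (-3, 3) → (9, 9/2); (-3, -4) → (9, -6); (2, 1) → (-6, 3/2); (1, -1) → (-3, -3/2)
T2 scale by (3, -3): (6, -9/2) → (18, 27/2); (9, 9/2) → (27, -27/2); (9, -6) → (27, 18); (-6, 3/2) → (-18, -9/2); (-3, -3/2) → (-9, 9/2)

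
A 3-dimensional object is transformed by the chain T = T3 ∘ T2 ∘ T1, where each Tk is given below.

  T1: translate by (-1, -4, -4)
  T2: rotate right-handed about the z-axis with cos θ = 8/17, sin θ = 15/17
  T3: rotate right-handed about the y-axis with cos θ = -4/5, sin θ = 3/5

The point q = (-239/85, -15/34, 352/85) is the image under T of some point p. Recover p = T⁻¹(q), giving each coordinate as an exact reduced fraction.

T1 = [1 0 0 -1; 0 1 0 -4; 0 0 1 -4; 0 0 0 1]
T2·T1 = [8/17 -15/17 0 52/17; 15/17 8/17 0 -47/17; 0 0 1 -4; 0 0 0 1]
T3·…·T1 = [-32/85 12/17 3/5 -412/85; 15/17 8/17 0 -47/17; -24/85 9/17 -4/5 116/85; 0 0 0 1]
det M = 1; M⁻¹ = [-32/85 15/17 -24/85 1; 12/17 8/17 9/17 4; 3/5 0 -4/5 4; 0 0 0 1]
M⁻¹ · (-239/85, -15/34, 352/85)ᵀ = (1/2, 4, -1)ᵀ

p = (1/2, 4, -1)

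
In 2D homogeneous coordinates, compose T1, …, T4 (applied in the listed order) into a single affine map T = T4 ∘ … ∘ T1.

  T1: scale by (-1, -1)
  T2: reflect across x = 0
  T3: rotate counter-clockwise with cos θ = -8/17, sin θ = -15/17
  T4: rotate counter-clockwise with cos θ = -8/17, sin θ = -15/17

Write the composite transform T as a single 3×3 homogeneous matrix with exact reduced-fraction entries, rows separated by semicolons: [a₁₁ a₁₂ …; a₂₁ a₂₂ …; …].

T = [-161/289 240/289 0; 240/289 161/289 0; 0 0 1]

T1 = [-1 0 0; 0 -1 0; 0 0 1]
T2·T1 = [1 0 0; 0 -1 0; 0 0 1]
T3·…·T1 = [-8/17 -15/17 0; -15/17 8/17 0; 0 0 1]
T4·…·T1 = [-161/289 240/289 0; 240/289 161/289 0; 0 0 1]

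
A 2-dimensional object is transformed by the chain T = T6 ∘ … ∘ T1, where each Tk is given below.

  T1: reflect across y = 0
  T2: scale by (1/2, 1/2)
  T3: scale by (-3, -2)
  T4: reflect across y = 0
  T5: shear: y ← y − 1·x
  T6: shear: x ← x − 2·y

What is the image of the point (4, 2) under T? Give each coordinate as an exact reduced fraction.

T(p) = (-14, 4)

T1 reflect across y = 0: (4, 2) → (4, -2)
T2 scale by (1/2, 1/2): (4, -2) → (2, -1)
T3 scale by (-3, -2): (2, -1) → (-6, 2)
T4 reflect across y = 0: (-6, 2) → (-6, -2)
T5 shear: y ← y − 1·x: (-6, -2) → (-6, 4)
T6 shear: x ← x − 2·y: (-6, 4) → (-14, 4)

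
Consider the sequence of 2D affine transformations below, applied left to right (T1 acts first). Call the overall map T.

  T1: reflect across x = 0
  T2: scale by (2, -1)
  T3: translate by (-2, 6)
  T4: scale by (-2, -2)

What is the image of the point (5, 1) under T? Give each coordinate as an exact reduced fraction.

T1 reflect across x = 0: (5, 1) → (-5, 1)
T2 scale by (2, -1): (-5, 1) → (-10, -1)
T3 translate by (-2, 6): (-10, -1) → (-12, 5)
T4 scale by (-2, -2): (-12, 5) → (24, -10)

T(p) = (24, -10)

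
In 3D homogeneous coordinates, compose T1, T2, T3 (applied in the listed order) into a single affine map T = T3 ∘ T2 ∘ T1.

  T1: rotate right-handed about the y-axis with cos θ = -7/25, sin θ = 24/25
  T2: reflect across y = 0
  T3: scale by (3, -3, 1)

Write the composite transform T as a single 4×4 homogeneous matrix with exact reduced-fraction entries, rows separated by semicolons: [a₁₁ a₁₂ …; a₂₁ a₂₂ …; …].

T = [-21/25 0 72/25 0; 0 3 0 0; -24/25 0 -7/25 0; 0 0 0 1]

T1 = [-7/25 0 24/25 0; 0 1 0 0; -24/25 0 -7/25 0; 0 0 0 1]
T2·T1 = [-7/25 0 24/25 0; 0 -1 0 0; -24/25 0 -7/25 0; 0 0 0 1]
T3·…·T1 = [-21/25 0 72/25 0; 0 3 0 0; -24/25 0 -7/25 0; 0 0 0 1]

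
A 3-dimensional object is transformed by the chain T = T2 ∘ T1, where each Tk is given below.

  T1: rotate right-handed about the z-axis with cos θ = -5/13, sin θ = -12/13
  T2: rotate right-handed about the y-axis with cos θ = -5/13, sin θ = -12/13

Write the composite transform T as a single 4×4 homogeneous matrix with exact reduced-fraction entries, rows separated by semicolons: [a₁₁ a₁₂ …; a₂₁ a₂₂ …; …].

T1 = [-5/13 12/13 0 0; -12/13 -5/13 0 0; 0 0 1 0; 0 0 0 1]
T2·T1 = [25/169 -60/169 -12/13 0; -12/13 -5/13 0 0; -60/169 144/169 -5/13 0; 0 0 0 1]

T = [25/169 -60/169 -12/13 0; -12/13 -5/13 0 0; -60/169 144/169 -5/13 0; 0 0 0 1]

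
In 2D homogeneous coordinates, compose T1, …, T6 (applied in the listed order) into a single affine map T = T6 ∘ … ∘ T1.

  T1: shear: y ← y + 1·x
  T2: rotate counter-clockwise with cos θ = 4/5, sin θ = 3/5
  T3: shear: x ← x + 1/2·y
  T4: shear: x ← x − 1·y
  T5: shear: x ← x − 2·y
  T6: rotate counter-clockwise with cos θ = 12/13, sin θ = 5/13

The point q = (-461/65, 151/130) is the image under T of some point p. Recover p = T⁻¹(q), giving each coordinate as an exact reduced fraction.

p = (5, -4)

T1 = [1 0 0; 1 1 0; 0 0 1]
T2·T1 = [1/5 -3/5 0; 7/5 4/5 0; 0 0 1]
T3·…·T1 = [9/10 -1/5 0; 7/5 4/5 0; 0 0 1]
T4·…·T1 = [-1/2 -1 0; 7/5 4/5 0; 0 0 1]
T5·…·T1 = [-33/10 -13/5 0; 7/5 4/5 0; 0 0 1]
T6·…·T1 = [-233/65 -176/65 0; 3/130 -17/65 0; 0 0 1]
det M = 1; M⁻¹ = [-17/65 176/65 0; -3/130 -233/65 0; 0 0 1]
M⁻¹ · (-461/65, 151/130)ᵀ = (5, -4)ᵀ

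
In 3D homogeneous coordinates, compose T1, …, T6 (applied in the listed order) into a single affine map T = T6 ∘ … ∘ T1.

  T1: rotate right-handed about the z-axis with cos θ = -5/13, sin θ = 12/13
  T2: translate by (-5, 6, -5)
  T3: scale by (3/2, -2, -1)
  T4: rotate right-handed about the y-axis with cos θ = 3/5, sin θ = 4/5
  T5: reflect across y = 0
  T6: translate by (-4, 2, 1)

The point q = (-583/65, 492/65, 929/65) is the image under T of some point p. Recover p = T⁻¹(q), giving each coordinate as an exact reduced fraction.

p = (-7/5, 5, 1)

T1 = [-5/13 -12/13 0 0; 12/13 -5/13 0 0; 0 0 1 0; 0 0 0 1]
T2·T1 = [-5/13 -12/13 0 -5; 12/13 -5/13 0 6; 0 0 1 -5; 0 0 0 1]
T3·…·T1 = [-15/26 -18/13 0 -15/2; -24/13 10/13 0 -12; 0 0 -1 5; 0 0 0 1]
T4·…·T1 = [-9/26 -54/65 -4/5 -1/2; -24/13 10/13 0 -12; 6/13 72/65 -3/5 9; 0 0 0 1]
T5·…·T1 = [-9/26 -54/65 -4/5 -1/2; 24/13 -10/13 0 12; 6/13 72/65 -3/5 9; 0 0 0 1]
T6·…·T1 = [-9/26 -54/65 -4/5 -9/2; 24/13 -10/13 0 14; 6/13 72/65 -3/5 10; 0 0 0 1]
det M = -3; M⁻¹ = [-2/13 6/13 8/39 -359/39; -24/65 -5/26 32/65 -253/65; -4/5 0 -3/5 12/5; 0 0 0 1]
M⁻¹ · (-583/65, 492/65, 929/65)ᵀ = (-7/5, 5, 1)ᵀ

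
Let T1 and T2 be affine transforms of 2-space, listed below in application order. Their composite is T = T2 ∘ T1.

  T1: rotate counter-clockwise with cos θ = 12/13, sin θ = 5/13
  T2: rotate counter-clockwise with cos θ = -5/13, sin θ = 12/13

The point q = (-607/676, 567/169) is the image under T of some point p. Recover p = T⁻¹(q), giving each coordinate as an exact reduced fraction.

T1 = [12/13 -5/13 0; 5/13 12/13 0; 0 0 1]
T2·T1 = [-120/169 -119/169 0; 119/169 -120/169 0; 0 0 1]
det M = 1; M⁻¹ = [-120/169 119/169 0; -119/169 -120/169 0; 0 0 1]
M⁻¹ · (-607/676, 567/169)ᵀ = (3, -7/4)ᵀ

p = (3, -7/4)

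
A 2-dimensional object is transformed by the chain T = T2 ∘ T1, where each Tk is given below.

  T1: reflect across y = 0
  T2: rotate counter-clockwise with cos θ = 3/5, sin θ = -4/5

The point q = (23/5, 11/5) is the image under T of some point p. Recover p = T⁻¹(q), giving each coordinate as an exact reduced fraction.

T1 = [1 0 0; 0 -1 0; 0 0 1]
T2·T1 = [3/5 -4/5 0; -4/5 -3/5 0; 0 0 1]
det M = -1; M⁻¹ = [3/5 -4/5 0; -4/5 -3/5 0; 0 0 1]
M⁻¹ · (23/5, 11/5)ᵀ = (1, -5)ᵀ

p = (1, -5)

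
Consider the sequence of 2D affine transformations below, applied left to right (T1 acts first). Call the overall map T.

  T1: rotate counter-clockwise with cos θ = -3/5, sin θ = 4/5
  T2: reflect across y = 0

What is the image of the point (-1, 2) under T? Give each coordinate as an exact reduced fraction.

T1 rotate counter-clockwise with cos θ = -3/5, sin θ = 4/5: (-1, 2) → (-1, -2)
T2 reflect across y = 0: (-1, -2) → (-1, 2)

T(p) = (-1, 2)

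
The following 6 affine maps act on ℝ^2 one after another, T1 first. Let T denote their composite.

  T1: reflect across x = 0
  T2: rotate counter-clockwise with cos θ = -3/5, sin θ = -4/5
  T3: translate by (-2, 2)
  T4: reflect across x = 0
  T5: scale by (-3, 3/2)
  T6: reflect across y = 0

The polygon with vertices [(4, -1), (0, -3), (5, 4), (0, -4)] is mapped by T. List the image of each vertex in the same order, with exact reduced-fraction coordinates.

T1 reflect across x = 0: (4, -1) → (-4, -1); (0, -3) → (0, -3); (5, 4) → (-5, 4); (0, -4) → (0, -4)
T2 rotate counter-clockwise with cos θ = -3/5, sin θ = -4/5: (-4, -1) → (8/5, 19/5); (0, -3) → (-12/5, 9/5); (-5, 4) → (31/5, 8/5); (0, -4) → (-16/5, 12/5)
T3 translate by (-2, 2): (8/5, 19/5) → (-2/5, 29/5); (-12/5, 9/5) → (-22/5, 19/5); (31/5, 8/5) → (21/5, 18/5); (-16/5, 12/5) → (-26/5, 22/5)
T4 reflect across x = 0: (-2/5, 29/5) → (2/5, 29/5); (-22/5, 19/5) → (22/5, 19/5); (21/5, 18/5) → (-21/5, 18/5); (-26/5, 22/5) → (26/5, 22/5)
T5 scale by (-3, 3/2): (2/5, 29/5) → (-6/5, 87/10); (22/5, 19/5) → (-66/5, 57/10); (-21/5, 18/5) → (63/5, 27/5); (26/5, 22/5) → (-78/5, 33/5)
T6 reflect across y = 0: (-6/5, 87/10) → (-6/5, -87/10); (-66/5, 57/10) → (-66/5, -57/10); (63/5, 27/5) → (63/5, -27/5); (-78/5, 33/5) → (-78/5, -33/5)

image vertices: (-6/5, -87/10), (-66/5, -57/10), (63/5, -27/5), (-78/5, -33/5)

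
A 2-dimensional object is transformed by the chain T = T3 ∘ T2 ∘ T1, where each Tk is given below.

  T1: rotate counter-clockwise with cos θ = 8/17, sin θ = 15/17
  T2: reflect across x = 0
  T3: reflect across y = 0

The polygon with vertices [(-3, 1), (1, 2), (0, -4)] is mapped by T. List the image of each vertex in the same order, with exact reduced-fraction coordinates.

T1 rotate counter-clockwise with cos θ = 8/17, sin θ = 15/17: (-3, 1) → (-39/17, -37/17); (1, 2) → (-22/17, 31/17); (0, -4) → (60/17, -32/17)
T2 reflect across x = 0: (-39/17, -37/17) → (39/17, -37/17); (-22/17, 31/17) → (22/17, 31/17); (60/17, -32/17) → (-60/17, -32/17)
T3 reflect across y = 0: (39/17, -37/17) → (39/17, 37/17); (22/17, 31/17) → (22/17, -31/17); (-60/17, -32/17) → (-60/17, 32/17)

image vertices: (39/17, 37/17), (22/17, -31/17), (-60/17, 32/17)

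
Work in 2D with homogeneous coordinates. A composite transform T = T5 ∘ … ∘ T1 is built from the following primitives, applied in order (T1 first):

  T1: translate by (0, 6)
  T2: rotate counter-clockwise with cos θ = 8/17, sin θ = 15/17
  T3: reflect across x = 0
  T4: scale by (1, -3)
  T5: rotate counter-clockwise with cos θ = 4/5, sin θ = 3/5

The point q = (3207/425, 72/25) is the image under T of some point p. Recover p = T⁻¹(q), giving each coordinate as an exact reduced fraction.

p = (-3, 6/5)

T1 = [1 0 0; 0 1 6; 0 0 1]
T2·T1 = [8/17 -15/17 -90/17; 15/17 8/17 48/17; 0 0 1]
T3·…·T1 = [-8/17 15/17 90/17; 15/17 8/17 48/17; 0 0 1]
T4·…·T1 = [-8/17 15/17 90/17; -45/17 -24/17 -144/17; 0 0 1]
T5·…·T1 = [103/85 132/85 792/85; -12/5 -3/5 -18/5; 0 0 1]
det M = 3; M⁻¹ = [-1/5 -44/85 0; 4/5 103/255 -6; 0 0 1]
M⁻¹ · (3207/425, 72/25)ᵀ = (-3, 6/5)ᵀ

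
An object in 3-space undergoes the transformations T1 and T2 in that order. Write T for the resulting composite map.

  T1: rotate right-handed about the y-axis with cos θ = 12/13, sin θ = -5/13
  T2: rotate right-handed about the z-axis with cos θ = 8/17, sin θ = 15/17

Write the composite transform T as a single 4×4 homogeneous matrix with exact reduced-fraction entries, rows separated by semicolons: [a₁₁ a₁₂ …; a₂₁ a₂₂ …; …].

T1 = [12/13 0 -5/13 0; 0 1 0 0; 5/13 0 12/13 0; 0 0 0 1]
T2·T1 = [96/221 -15/17 -40/221 0; 180/221 8/17 -75/221 0; 5/13 0 12/13 0; 0 0 0 1]

T = [96/221 -15/17 -40/221 0; 180/221 8/17 -75/221 0; 5/13 0 12/13 0; 0 0 0 1]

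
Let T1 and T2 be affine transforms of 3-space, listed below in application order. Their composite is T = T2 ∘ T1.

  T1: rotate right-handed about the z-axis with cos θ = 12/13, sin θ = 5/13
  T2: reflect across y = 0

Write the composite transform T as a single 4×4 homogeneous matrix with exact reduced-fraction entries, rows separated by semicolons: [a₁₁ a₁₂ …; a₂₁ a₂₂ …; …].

T = [12/13 -5/13 0 0; -5/13 -12/13 0 0; 0 0 1 0; 0 0 0 1]

T1 = [12/13 -5/13 0 0; 5/13 12/13 0 0; 0 0 1 0; 0 0 0 1]
T2·T1 = [12/13 -5/13 0 0; -5/13 -12/13 0 0; 0 0 1 0; 0 0 0 1]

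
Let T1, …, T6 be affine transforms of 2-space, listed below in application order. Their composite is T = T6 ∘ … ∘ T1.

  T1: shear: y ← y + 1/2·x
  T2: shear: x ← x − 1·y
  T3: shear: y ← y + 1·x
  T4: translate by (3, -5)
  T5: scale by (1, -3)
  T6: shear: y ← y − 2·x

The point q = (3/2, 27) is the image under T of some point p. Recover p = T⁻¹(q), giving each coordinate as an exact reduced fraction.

p = (-5, -1)

T1 = [1 0 0; 1/2 1 0; 0 0 1]
T2·T1 = [1/2 -1 0; 1/2 1 0; 0 0 1]
T3·…·T1 = [1/2 -1 0; 1 0 0; 0 0 1]
T4·…·T1 = [1/2 -1 3; 1 0 -5; 0 0 1]
T5·…·T1 = [1/2 -1 3; -3 0 15; 0 0 1]
T6·…·T1 = [1/2 -1 3; -4 2 9; 0 0 1]
det M = -3; M⁻¹ = [-2/3 -1/3 5; -4/3 -1/6 11/2; 0 0 1]
M⁻¹ · (3/2, 27)ᵀ = (-5, -1)ᵀ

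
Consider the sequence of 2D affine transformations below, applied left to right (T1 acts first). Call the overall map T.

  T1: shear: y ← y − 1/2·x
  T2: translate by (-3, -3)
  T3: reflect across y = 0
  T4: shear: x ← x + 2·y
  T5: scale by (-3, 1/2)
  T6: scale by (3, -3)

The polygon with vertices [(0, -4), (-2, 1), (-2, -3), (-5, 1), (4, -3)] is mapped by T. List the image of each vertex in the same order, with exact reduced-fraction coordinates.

image vertices: (-99, -21/2), (27, -3/2), (-45, -15/2), (81, 3/4), (-153, -12)

T1 shear: y ← y − 1/2·x: (0, -4) → (0, -4); (-2, 1) → (-2, 2); (-2, -3) → (-2, -2); (-5, 1) → (-5, 7/2); (4, -3) → (4, -5)
T2 translate by (-3, -3): (0, -4) → (-3, -7); (-2, 2) → (-5, -1); (-2, -2) → (-5, -5); (-5, 7/2) → (-8, 1/2); (4, -5) → (1, -8)
T3 reflect across y = 0: (-3, -7) → (-3, 7); (-5, -1) → (-5, 1); (-5, -5) → (-5, 5); (-8, 1/2) → (-8, -1/2); (1, -8) → (1, 8)
T4 shear: x ← x + 2·y: (-3, 7) → (11, 7); (-5, 1) → (-3, 1); (-5, 5) → (5, 5); (-8, -1/2) → (-9, -1/2); (1, 8) → (17, 8)
T5 scale by (-3, 1/2): (11, 7) → (-33, 7/2); (-3, 1) → (9, 1/2); (5, 5) → (-15, 5/2); (-9, -1/2) → (27, -1/4); (17, 8) → (-51, 4)
T6 scale by (3, -3): (-33, 7/2) → (-99, -21/2); (9, 1/2) → (27, -3/2); (-15, 5/2) → (-45, -15/2); (27, -1/4) → (81, 3/4); (-51, 4) → (-153, -12)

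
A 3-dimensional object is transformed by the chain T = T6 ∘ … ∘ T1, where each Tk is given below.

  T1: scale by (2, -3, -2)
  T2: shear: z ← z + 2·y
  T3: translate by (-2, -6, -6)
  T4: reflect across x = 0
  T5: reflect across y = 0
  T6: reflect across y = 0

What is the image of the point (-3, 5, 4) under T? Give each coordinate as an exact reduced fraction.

T(p) = (8, -21, -44)

T1 scale by (2, -3, -2): (-3, 5, 4) → (-6, -15, -8)
T2 shear: z ← z + 2·y: (-6, -15, -8) → (-6, -15, -38)
T3 translate by (-2, -6, -6): (-6, -15, -38) → (-8, -21, -44)
T4 reflect across x = 0: (-8, -21, -44) → (8, -21, -44)
T5 reflect across y = 0: (8, -21, -44) → (8, 21, -44)
T6 reflect across y = 0: (8, 21, -44) → (8, -21, -44)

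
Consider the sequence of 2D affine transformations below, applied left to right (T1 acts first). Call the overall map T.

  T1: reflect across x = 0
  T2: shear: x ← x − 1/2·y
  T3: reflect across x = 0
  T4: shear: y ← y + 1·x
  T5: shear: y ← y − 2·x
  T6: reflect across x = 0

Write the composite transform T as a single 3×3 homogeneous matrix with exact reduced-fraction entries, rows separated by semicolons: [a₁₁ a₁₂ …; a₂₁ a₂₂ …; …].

T1 = [-1 0 0; 0 1 0; 0 0 1]
T2·T1 = [-1 -1/2 0; 0 1 0; 0 0 1]
T3·…·T1 = [1 1/2 0; 0 1 0; 0 0 1]
T4·…·T1 = [1 1/2 0; 1 3/2 0; 0 0 1]
T5·…·T1 = [1 1/2 0; -1 1/2 0; 0 0 1]
T6·…·T1 = [-1 -1/2 0; -1 1/2 0; 0 0 1]

T = [-1 -1/2 0; -1 1/2 0; 0 0 1]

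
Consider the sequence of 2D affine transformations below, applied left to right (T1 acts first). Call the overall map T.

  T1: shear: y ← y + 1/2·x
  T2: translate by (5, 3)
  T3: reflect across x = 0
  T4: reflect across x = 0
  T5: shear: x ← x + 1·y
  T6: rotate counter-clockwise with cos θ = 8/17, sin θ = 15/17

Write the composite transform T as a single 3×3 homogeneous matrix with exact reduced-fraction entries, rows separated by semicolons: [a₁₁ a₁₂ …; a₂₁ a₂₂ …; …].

T1 = [1 0 0; 1/2 1 0; 0 0 1]
T2·T1 = [1 0 5; 1/2 1 3; 0 0 1]
T3·…·T1 = [-1 0 -5; 1/2 1 3; 0 0 1]
T4·…·T1 = [1 0 5; 1/2 1 3; 0 0 1]
T5·…·T1 = [3/2 1 8; 1/2 1 3; 0 0 1]
T6·…·T1 = [9/34 -7/17 19/17; 53/34 23/17 144/17; 0 0 1]

T = [9/34 -7/17 19/17; 53/34 23/17 144/17; 0 0 1]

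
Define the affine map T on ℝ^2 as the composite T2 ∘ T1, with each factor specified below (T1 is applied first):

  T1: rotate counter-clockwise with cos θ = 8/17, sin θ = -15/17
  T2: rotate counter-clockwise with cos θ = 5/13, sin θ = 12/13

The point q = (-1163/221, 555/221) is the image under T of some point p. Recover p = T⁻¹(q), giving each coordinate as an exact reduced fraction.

T1 = [8/17 15/17 0; -15/17 8/17 0; 0 0 1]
T2·T1 = [220/221 -21/221 0; 21/221 220/221 0; 0 0 1]
det M = 1; M⁻¹ = [220/221 21/221 0; -21/221 220/221 0; 0 0 1]
M⁻¹ · (-1163/221, 555/221)ᵀ = (-5, 3)ᵀ

p = (-5, 3)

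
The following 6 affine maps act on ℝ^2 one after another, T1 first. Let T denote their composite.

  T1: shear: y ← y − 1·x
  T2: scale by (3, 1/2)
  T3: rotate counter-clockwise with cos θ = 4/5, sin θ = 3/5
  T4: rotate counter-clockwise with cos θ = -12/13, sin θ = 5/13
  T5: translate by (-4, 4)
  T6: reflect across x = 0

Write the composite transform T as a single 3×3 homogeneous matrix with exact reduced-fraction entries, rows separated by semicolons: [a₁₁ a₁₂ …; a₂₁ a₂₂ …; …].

T = [197/65 -8/65 4; -33/130 -63/130 4; 0 0 1]

T1 = [1 0 0; -1 1 0; 0 0 1]
T2·T1 = [3 0 0; -1/2 1/2 0; 0 0 1]
T3·…·T1 = [27/10 -3/10 0; 7/5 2/5 0; 0 0 1]
T4·…·T1 = [-197/65 8/65 0; -33/130 -63/130 0; 0 0 1]
T5·…·T1 = [-197/65 8/65 -4; -33/130 -63/130 4; 0 0 1]
T6·…·T1 = [197/65 -8/65 4; -33/130 -63/130 4; 0 0 1]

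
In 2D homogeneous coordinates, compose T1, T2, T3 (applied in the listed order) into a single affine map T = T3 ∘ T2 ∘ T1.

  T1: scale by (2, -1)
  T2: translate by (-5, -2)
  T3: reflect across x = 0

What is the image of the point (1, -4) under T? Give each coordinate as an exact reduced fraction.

T1 scale by (2, -1): (1, -4) → (2, 4)
T2 translate by (-5, -2): (2, 4) → (-3, 2)
T3 reflect across x = 0: (-3, 2) → (3, 2)

T(p) = (3, 2)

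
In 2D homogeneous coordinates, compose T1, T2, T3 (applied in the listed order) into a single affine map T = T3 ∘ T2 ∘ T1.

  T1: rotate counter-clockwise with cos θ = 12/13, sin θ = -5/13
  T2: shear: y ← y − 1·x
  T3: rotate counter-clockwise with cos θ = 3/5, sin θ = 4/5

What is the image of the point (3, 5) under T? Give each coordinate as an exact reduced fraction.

T(p) = (19/5, 196/65)

T1 rotate counter-clockwise with cos θ = 12/13, sin θ = -5/13: (3, 5) → (61/13, 45/13)
T2 shear: y ← y − 1·x: (61/13, 45/13) → (61/13, -16/13)
T3 rotate counter-clockwise with cos θ = 3/5, sin θ = 4/5: (61/13, -16/13) → (19/5, 196/65)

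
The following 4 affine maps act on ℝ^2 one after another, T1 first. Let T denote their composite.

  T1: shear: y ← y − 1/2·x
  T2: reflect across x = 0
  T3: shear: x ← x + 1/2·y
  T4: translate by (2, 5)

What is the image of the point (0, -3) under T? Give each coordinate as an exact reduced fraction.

T(p) = (1/2, 2)

T1 shear: y ← y − 1/2·x: (0, -3) → (0, -3)
T2 reflect across x = 0: (0, -3) → (0, -3)
T3 shear: x ← x + 1/2·y: (0, -3) → (-3/2, -3)
T4 translate by (2, 5): (-3/2, -3) → (1/2, 2)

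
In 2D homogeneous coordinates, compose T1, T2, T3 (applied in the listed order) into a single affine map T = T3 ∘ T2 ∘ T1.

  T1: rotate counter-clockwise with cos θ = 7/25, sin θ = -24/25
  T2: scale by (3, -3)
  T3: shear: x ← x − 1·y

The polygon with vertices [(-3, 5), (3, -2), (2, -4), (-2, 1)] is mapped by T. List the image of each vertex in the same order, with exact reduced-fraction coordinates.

image vertices: (618/25, -321/25), (-339/25, 258/25), (-474/25, 228/25), (39/5, -33/5)

T1 rotate counter-clockwise with cos θ = 7/25, sin θ = -24/25: (-3, 5) → (99/25, 107/25); (3, -2) → (-27/25, -86/25); (2, -4) → (-82/25, -76/25); (-2, 1) → (2/5, 11/5)
T2 scale by (3, -3): (99/25, 107/25) → (297/25, -321/25); (-27/25, -86/25) → (-81/25, 258/25); (-82/25, -76/25) → (-246/25, 228/25); (2/5, 11/5) → (6/5, -33/5)
T3 shear: x ← x − 1·y: (297/25, -321/25) → (618/25, -321/25); (-81/25, 258/25) → (-339/25, 258/25); (-246/25, 228/25) → (-474/25, 228/25); (6/5, -33/5) → (39/5, -33/5)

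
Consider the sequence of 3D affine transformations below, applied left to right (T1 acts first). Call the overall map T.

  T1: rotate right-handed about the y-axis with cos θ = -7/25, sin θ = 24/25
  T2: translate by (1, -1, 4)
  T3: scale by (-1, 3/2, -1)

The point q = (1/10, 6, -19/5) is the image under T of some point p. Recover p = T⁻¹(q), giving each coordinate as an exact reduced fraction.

p = (1/2, 5, -1)

T1 = [-7/25 0 24/25 0; 0 1 0 0; -24/25 0 -7/25 0; 0 0 0 1]
T2·T1 = [-7/25 0 24/25 1; 0 1 0 -1; -24/25 0 -7/25 4; 0 0 0 1]
T3·…·T1 = [7/25 0 -24/25 -1; 0 3/2 0 -3/2; 24/25 0 7/25 -4; 0 0 0 1]
det M = 3/2; M⁻¹ = [7/25 0 24/25 103/25; 0 2/3 0 1; -24/25 0 7/25 4/25; 0 0 0 1]
M⁻¹ · (1/10, 6, -19/5)ᵀ = (1/2, 5, -1)ᵀ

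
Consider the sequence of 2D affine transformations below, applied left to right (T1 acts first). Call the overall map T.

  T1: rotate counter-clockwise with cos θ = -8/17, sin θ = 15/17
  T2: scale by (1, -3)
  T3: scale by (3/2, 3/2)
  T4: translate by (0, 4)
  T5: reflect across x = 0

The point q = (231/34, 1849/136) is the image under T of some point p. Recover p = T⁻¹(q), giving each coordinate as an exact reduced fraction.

p = (1/4, 5)

T1 = [-8/17 -15/17 0; 15/17 -8/17 0; 0 0 1]
T2·T1 = [-8/17 -15/17 0; -45/17 24/17 0; 0 0 1]
T3·…·T1 = [-12/17 -45/34 0; -135/34 36/17 0; 0 0 1]
T4·…·T1 = [-12/17 -45/34 0; -135/34 36/17 4; 0 0 1]
T5·…·T1 = [12/17 45/34 0; -135/34 36/17 4; 0 0 1]
det M = 27/4; M⁻¹ = [16/51 -10/51 40/51; 10/17 16/153 -64/153; 0 0 1]
M⁻¹ · (231/34, 1849/136)ᵀ = (1/4, 5)ᵀ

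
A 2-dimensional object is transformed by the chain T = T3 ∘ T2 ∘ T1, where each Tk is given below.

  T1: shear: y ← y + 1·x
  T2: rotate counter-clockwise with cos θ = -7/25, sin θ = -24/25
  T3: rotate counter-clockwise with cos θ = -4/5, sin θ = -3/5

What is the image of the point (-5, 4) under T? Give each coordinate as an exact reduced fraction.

T1 shear: y ← y + 1·x: (-5, 4) → (-5, -1)
T2 rotate counter-clockwise with cos θ = -7/25, sin θ = -24/25: (-5, -1) → (11/25, 127/25)
T3 rotate counter-clockwise with cos θ = -4/5, sin θ = -3/5: (11/25, 127/25) → (337/125, -541/125)

T(p) = (337/125, -541/125)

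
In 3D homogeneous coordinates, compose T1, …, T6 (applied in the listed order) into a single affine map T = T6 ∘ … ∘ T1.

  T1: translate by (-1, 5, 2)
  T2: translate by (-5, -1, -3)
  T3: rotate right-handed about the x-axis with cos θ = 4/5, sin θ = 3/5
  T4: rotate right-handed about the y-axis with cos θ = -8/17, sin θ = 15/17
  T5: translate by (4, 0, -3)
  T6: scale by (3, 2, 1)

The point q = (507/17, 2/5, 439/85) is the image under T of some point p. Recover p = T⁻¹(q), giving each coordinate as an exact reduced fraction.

p = (-4, -3, 2)

T1 = [1 0 0 -1; 0 1 0 5; 0 0 1 2; 0 0 0 1]
T2·T1 = [1 0 0 -6; 0 1 0 4; 0 0 1 -1; 0 0 0 1]
T3·…·T1 = [1 0 0 -6; 0 4/5 -3/5 19/5; 0 3/5 4/5 8/5; 0 0 0 1]
T4·…·T1 = [-8/17 9/17 12/17 72/17; 0 4/5 -3/5 19/5; -15/17 -24/85 -32/85 386/85; 0 0 0 1]
T5·…·T1 = [-8/17 9/17 12/17 140/17; 0 4/5 -3/5 19/5; -15/17 -24/85 -32/85 131/85; 0 0 0 1]
T6·…·T1 = [-24/17 27/17 36/17 420/17; 0 8/5 -6/5 38/5; -15/17 -24/85 -32/85 131/85; 0 0 0 1]
det M = 6; M⁻¹ = [-8/51 0 -15/17 89/17; 3/17 2/5 -24/85 -592/85; 4/17 -3/10 -32/85 -251/85; 0 0 0 1]
M⁻¹ · (507/17, 2/5, 439/85)ᵀ = (-4, -3, 2)ᵀ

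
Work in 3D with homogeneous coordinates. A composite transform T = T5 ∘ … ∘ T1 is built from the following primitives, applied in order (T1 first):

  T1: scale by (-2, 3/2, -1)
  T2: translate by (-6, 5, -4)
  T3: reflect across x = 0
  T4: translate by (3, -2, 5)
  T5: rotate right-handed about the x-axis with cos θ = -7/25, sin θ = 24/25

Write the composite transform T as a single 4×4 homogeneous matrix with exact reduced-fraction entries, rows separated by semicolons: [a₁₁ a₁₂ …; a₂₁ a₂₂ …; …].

T = [2 0 0 9; 0 -21/50 24/25 -9/5; 0 36/25 7/25 13/5; 0 0 0 1]

T1 = [-2 0 0 0; 0 3/2 0 0; 0 0 -1 0; 0 0 0 1]
T2·T1 = [-2 0 0 -6; 0 3/2 0 5; 0 0 -1 -4; 0 0 0 1]
T3·…·T1 = [2 0 0 6; 0 3/2 0 5; 0 0 -1 -4; 0 0 0 1]
T4·…·T1 = [2 0 0 9; 0 3/2 0 3; 0 0 -1 1; 0 0 0 1]
T5·…·T1 = [2 0 0 9; 0 -21/50 24/25 -9/5; 0 36/25 7/25 13/5; 0 0 0 1]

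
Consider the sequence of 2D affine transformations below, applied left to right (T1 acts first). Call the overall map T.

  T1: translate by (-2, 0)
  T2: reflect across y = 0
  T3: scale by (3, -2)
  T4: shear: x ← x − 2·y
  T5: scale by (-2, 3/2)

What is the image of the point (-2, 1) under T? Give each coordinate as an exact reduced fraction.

T(p) = (32, 3)

T1 translate by (-2, 0): (-2, 1) → (-4, 1)
T2 reflect across y = 0: (-4, 1) → (-4, -1)
T3 scale by (3, -2): (-4, -1) → (-12, 2)
T4 shear: x ← x − 2·y: (-12, 2) → (-16, 2)
T5 scale by (-2, 3/2): (-16, 2) → (32, 3)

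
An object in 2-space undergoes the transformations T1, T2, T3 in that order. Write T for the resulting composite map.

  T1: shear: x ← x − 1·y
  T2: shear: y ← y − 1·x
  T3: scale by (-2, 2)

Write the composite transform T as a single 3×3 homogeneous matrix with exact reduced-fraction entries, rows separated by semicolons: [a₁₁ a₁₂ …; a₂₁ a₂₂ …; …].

T1 = [1 -1 0; 0 1 0; 0 0 1]
T2·T1 = [1 -1 0; -1 2 0; 0 0 1]
T3·…·T1 = [-2 2 0; -2 4 0; 0 0 1]

T = [-2 2 0; -2 4 0; 0 0 1]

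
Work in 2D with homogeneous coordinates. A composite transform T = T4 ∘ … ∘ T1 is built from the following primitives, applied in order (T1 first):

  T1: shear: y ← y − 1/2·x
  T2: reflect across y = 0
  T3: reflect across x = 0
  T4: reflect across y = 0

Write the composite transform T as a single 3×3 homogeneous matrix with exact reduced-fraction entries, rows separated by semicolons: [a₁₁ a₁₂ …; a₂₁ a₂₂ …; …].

T = [-1 0 0; -1/2 1 0; 0 0 1]

T1 = [1 0 0; -1/2 1 0; 0 0 1]
T2·T1 = [1 0 0; 1/2 -1 0; 0 0 1]
T3·…·T1 = [-1 0 0; 1/2 -1 0; 0 0 1]
T4·…·T1 = [-1 0 0; -1/2 1 0; 0 0 1]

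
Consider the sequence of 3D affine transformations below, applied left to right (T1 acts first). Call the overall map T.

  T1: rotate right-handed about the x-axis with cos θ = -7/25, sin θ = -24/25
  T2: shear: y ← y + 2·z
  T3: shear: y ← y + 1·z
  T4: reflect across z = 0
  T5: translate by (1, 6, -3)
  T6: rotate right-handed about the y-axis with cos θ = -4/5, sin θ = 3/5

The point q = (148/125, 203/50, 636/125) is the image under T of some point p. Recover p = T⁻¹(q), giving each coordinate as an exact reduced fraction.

p = (-5, 1/2, -3)

T1 = [1 0 0 0; 0 -7/25 24/25 0; 0 -24/25 -7/25 0; 0 0 0 1]
T2·T1 = [1 0 0 0; 0 -11/5 2/5 0; 0 -24/25 -7/25 0; 0 0 0 1]
T3·…·T1 = [1 0 0 0; 0 -79/25 3/25 0; 0 -24/25 -7/25 0; 0 0 0 1]
T4·…·T1 = [1 0 0 0; 0 -79/25 3/25 0; 0 24/25 7/25 0; 0 0 0 1]
T5·…·T1 = [1 0 0 1; 0 -79/25 3/25 6; 0 24/25 7/25 -3; 0 0 0 1]
T6·…·T1 = [-4/5 72/125 21/125 -13/5; 0 -79/25 3/25 6; -3/5 -96/125 -28/125 9/5; 0 0 0 1]
det M = -1; M⁻¹ = [-4/5 0 -3/5 -1; 9/125 -7/25 -12/125 51/25; 237/125 24/25 -316/125 93/25; 0 0 0 1]
M⁻¹ · (148/125, 203/50, 636/125)ᵀ = (-5, 1/2, -3)ᵀ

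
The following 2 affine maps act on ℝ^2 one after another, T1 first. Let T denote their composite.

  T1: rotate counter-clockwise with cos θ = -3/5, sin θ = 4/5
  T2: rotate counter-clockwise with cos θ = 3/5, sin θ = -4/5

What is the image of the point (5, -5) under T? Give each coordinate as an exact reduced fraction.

T1 rotate counter-clockwise with cos θ = -3/5, sin θ = 4/5: (5, -5) → (1, 7)
T2 rotate counter-clockwise with cos θ = 3/5, sin θ = -4/5: (1, 7) → (31/5, 17/5)

T(p) = (31/5, 17/5)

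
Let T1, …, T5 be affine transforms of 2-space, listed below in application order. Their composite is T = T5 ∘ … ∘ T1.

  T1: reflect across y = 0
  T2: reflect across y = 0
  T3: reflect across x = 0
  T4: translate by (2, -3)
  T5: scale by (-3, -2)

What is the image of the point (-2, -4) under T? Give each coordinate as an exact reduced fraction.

T1 reflect across y = 0: (-2, -4) → (-2, 4)
T2 reflect across y = 0: (-2, 4) → (-2, -4)
T3 reflect across x = 0: (-2, -4) → (2, -4)
T4 translate by (2, -3): (2, -4) → (4, -7)
T5 scale by (-3, -2): (4, -7) → (-12, 14)

T(p) = (-12, 14)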